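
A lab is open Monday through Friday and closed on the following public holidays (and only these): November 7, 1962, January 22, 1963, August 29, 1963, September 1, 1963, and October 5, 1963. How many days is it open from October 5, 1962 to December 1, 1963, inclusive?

October 5, 1962 is a Friday.
The range spans 423 days (inclusive of both endpoints).
423 = 7 × 60 + 3, so there are 60 full weeks plus 3 extra days.
Each full week contributes 5 weekdays (Mon–Fri): 60 × 5 = 300.
The 3 extra days are Friday, Saturday, Sunday — 1 of them qualifies.
Total: 300 + 1 = 301.
Holidays: November 7, 1962 (Wed); January 22, 1963 (Tue); August 29, 1963 (Thu); September 1, 1963 (Sun); October 5, 1963 (Sat).
3 of the 5 holidays fall on weekdays; the rest are weekends and were already excluded.
Business days: 301 − 3 = 298.

298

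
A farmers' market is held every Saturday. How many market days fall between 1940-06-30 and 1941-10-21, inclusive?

1940-06-30 is a Sunday.
The range spans 479 days (inclusive of both endpoints).
479 = 7 × 68 + 3, so there are 68 full weeks plus 3 extra days.
Each full week contributes one Saturday: 68 so far.
The 3 extra days are Sunday, Monday, Tuesday — none qualify.
Total: 68 + 0 = 68.

68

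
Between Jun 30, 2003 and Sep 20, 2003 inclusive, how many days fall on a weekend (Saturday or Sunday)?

23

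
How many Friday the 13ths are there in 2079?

The 13th falls on a Friday when the month's 13th has weekday Fri.
Jan 13 is Fri ✓; Feb 13 is Mon; Mar 13 is Mon; Apr 13 is Thu; May 13 is Sat; Jun 13 is Tue; Jul 13 is Thu; Aug 13 is Sun; Sep 13 is Wed; Oct 13 is Fri ✓; Nov 13 is Mon; Dec 13 is Wed.
Friday the 13ths: Jan, Oct.

2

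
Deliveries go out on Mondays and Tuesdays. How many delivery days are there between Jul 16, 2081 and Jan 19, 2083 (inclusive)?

158

Jul 16, 2081 is a Wednesday.
The range spans 553 days (inclusive of both endpoints).
553 = 7 × 79, so the span is exactly 79 full weeks.
Each full week contributes 2 days from the set (Mon, Tue): 79 × 2 = 158.
Total: 158.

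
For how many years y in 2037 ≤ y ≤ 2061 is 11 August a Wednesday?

Day of week of August 11 in each year:
2037: Tue, 2038: Wed ✓, 2039: Thu, 2040: Sat, 2041: Sun, 2042: Mon, 2043: Tue, 2044: Thu, 2045: Fri, 2046: Sat, 2047: Sun, 2048: Tue, 2049: Wed ✓, 2050: Thu, 2051: Fri, 2052: Sun, 2053: Mon, 2054: Tue, 2055: Wed ✓, 2056: Fri, 2057: Sat, 2058: Sun, 2059: Mon, 2060: Wed ✓, 2061: Thu
Wednesdays: 2038, 2049, 2055, 2060.

4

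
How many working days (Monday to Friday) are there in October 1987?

22 weekdays

October 1, 1987 is a Thursday.
From October 1, 1987 to October 31, 1987 is 31 days inclusive.
31 = 7 × 4 + 3, so there are 4 full weeks plus 3 extra days.
Each full week contributes 5 weekdays (Mon–Fri): 4 × 5 = 20.
The 3 extra days are Thursday, Friday, Saturday — 2 of them qualify.
Total: 20 + 2 = 22.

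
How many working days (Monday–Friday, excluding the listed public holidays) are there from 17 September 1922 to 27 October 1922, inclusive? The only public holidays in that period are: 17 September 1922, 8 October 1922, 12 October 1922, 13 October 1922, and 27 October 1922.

27 working days

17 September 1922 is a Sunday.
That's 41 days from start to end, counting both.
41 = 7 × 5 + 6, so there are 5 full weeks plus 6 extra days.
Each full week contributes 5 weekdays (Mon–Fri): 5 × 5 = 25.
The 6 extra days are Sunday, Monday, Tuesday, Wednesday, Thursday, Friday — 5 of them qualify.
Total: 25 + 5 = 30.
Holidays: 17 September 1922 (Sun); 8 October 1922 (Sun); 12 October 1922 (Thu); 13 October 1922 (Fri); 27 October 1922 (Fri).
3 of the 5 holidays fall on weekdays; the rest are weekends and were already excluded.
Business days: 30 − 3 = 27.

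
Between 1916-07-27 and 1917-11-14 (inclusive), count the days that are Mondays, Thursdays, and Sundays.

204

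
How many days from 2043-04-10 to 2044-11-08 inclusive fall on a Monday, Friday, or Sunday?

2043-04-10 is a Friday.
The range spans 579 days (inclusive of both endpoints).
579 = 7 × 82 + 5, so there are 82 full weeks plus 5 extra days.
Each full week contributes 3 days from the set (Mon, Fri, Sun): 82 × 3 = 246.
The 5 extra days are Fri, Sat, Sun, Mon, Tue — 3 of them qualify.
Total: 246 + 3 = 249.

249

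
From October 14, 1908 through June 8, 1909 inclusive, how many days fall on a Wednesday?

34 Wednesdays

October 14, 1908 is a Wednesday.
From October 14, 1908 to June 8, 1909 is 238 days inclusive.
238 = 7 × 34, so the span is exactly 34 full weeks.
Each full week contributes one Wednesday: 34 so far.
Total: 34.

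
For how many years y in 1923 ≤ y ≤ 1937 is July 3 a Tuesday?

3

Day of week of July 3 in each year:
1923: Tue ✓, 1924: Thu, 1925: Fri, 1926: Sat, 1927: Sun, 1928: Tue ✓, 1929: Wed, 1930: Thu, 1931: Fri, 1932: Sun, 1933: Mon, 1934: Tue ✓, 1935: Wed, 1936: Fri, 1937: Sat
Tuesdays: 1923, 1928, 1934.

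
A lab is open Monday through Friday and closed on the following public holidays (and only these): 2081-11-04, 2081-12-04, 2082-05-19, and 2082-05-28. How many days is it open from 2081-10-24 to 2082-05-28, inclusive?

151

2081-10-24 is a Friday.
From 2081-10-24 to 2082-05-28 is 217 days inclusive.
217 = 7 × 31, so the span is exactly 31 full weeks.
Each full week contributes 5 weekdays (Mon–Fri): 31 × 5 = 155.
Total: 155.
Holidays: 2081-11-04 (Tue); 2081-12-04 (Thu); 2082-05-19 (Tue); 2082-05-28 (Thu).
All 4 holidays fall on weekdays, so subtract 4.
Business days: 155 − 4 = 151.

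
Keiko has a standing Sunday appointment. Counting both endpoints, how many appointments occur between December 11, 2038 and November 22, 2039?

December 11, 2038 is a Saturday.
The range spans 347 days (inclusive of both endpoints).
347 = 7 × 49 + 4, so there are 49 full weeks plus 4 extra days.
Each full week contributes one Sunday: 49 so far.
The 4 extra days are Saturday, Sunday, Monday, Tuesday — 1 of them qualifies.
Total: 49 + 1 = 50.

50 Sundays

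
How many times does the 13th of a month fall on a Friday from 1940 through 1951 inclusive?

Friday-the-13ths by year:
1940: Sep, Dec
1941: Jun
1942: Feb, Mar, Nov
1943: Aug
1944: Oct
1945: Apr, Jul
1946: Sep, Dec
1947: Jun
1948: Feb, Aug
1949: May
1950: Jan, Oct
1951: Apr, Jul

20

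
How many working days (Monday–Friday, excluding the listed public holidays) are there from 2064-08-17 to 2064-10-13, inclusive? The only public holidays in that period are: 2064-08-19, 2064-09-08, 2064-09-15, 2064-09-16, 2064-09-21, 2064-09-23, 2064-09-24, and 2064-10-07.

34 working days

2064-08-17 is a Sunday.
That's 58 days from start to end, counting both.
58 = 7 × 8 + 2, so there are 8 full weeks plus 2 extra days.
Each full week contributes 5 weekdays (Mon–Fri): 8 × 5 = 40.
The 2 extra days are Sunday, Monday — 1 of them qualifies.
Total: 40 + 1 = 41.
Holidays: 2064-08-19 (Tue); 2064-09-08 (Mon); 2064-09-15 (Mon); 2064-09-16 (Tue); 2064-09-21 (Sun); 2064-09-23 (Tue); 2064-09-24 (Wed); 2064-10-07 (Tue).
7 of the 8 holidays fall on weekdays; the rest are weekends and were already excluded.
Business days: 41 − 7 = 34.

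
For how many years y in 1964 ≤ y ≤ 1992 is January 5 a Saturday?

4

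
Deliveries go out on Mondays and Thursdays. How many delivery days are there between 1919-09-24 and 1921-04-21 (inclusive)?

165

1919-09-24 is a Wednesday.
The range spans 576 days (inclusive of both endpoints).
576 = 7 × 82 + 2, so there are 82 full weeks plus 2 extra days.
Each full week contributes 2 days from the set (Mon, Thu): 82 × 2 = 164.
The 2 extra days are Wed, Thu — 1 of them qualifies.
Total: 164 + 1 = 165.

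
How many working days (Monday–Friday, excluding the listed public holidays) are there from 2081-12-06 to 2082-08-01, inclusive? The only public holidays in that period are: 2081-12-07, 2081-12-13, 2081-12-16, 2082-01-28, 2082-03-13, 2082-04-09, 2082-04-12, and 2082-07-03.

165

2081-12-06 is a Saturday.
That's 239 days from start to end, counting both.
239 = 7 × 34 + 1, so there are 34 full weeks plus 1 extra day.
Each full week contributes 5 weekdays (Mon–Fri): 34 × 5 = 170.
The 1 extra day is Sat — none qualify.
Total: 170 + 0 = 170.
Holidays: 2081-12-07 (Sun); 2081-12-13 (Sat); 2081-12-16 (Tue); 2082-01-28 (Wed); 2082-03-13 (Fri); 2082-04-09 (Thu); 2082-04-12 (Sun); 2082-07-03 (Fri).
5 of the 8 holidays fall on weekdays; the rest are weekends and were already excluded.
Business days: 170 − 5 = 165.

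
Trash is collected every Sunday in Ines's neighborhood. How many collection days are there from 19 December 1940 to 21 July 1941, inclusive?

31

19 December 1940 is a Thursday.
That's 215 days from start to end, counting both.
215 = 7 × 30 + 5, so there are 30 full weeks plus 5 extra days.
Each full week contributes one Sunday: 30 so far.
The 5 extra days are Thu, Fri, Sat, Sun, Mon — 1 of them qualifies.
Total: 30 + 1 = 31.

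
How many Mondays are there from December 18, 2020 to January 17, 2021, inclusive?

December 18, 2020 is a Friday.
From December 18, 2020 to January 17, 2021 is 31 days inclusive.
31 = 7 × 4 + 3, so there are 4 full weeks plus 3 extra days.
Each full week contributes one Monday: 4 so far.
The 3 extra days are Friday, Saturday, Sunday — none qualify.
Total: 4 + 0 = 4.

4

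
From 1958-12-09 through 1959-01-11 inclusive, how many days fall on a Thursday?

5

1958-12-09 is a Tuesday.
From 1958-12-09 to 1959-01-11 is 34 days inclusive.
34 = 7 × 4 + 6, so there are 4 full weeks plus 6 extra days.
Each full week contributes one Thursday: 4 so far.
The 6 extra days are Tuesday, Wednesday, Thursday, Friday, Saturday, Sunday — 1 of them qualifies.
Total: 4 + 1 = 5.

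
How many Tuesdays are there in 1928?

1 January 1928 is a Sunday.
That's 366 days from start to end, counting both.
366 = 7 × 52 + 2, so there are 52 full weeks plus 2 extra days.
Each full week contributes one Tuesday: 52 so far.
The 2 extra days are Sun, Mon — none qualify.
Total: 52 + 0 = 52.

52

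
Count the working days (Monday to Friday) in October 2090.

22

October 1, 2090 is a Sunday.
That's 31 days from start to end, counting both.
31 = 7 × 4 + 3, so there are 4 full weeks plus 3 extra days.
Each full week contributes 5 weekdays (Mon–Fri): 4 × 5 = 20.
The 3 extra days are Sun, Mon, Tue — 2 of them qualify.
Total: 20 + 2 = 22.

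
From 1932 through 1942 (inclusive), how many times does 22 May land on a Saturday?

1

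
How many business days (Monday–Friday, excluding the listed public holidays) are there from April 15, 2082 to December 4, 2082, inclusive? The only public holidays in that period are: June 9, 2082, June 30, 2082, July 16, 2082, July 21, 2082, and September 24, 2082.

163 business days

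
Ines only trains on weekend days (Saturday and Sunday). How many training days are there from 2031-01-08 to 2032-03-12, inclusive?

122

2031-01-08 is a Wednesday.
That's 430 days from start to end, counting both.
430 = 7 × 61 + 3, so there are 61 full weeks plus 3 extra days.
Each full week contributes 2 weekend days (Sat, Sun): 61 × 2 = 122.
The 3 extra days are Wednesday, Thursday, Friday — none qualify.
Total: 122 + 0 = 122.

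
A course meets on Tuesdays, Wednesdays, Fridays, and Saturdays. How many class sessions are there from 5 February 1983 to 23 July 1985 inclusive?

5 February 1983 is a Saturday.
That's 900 days from start to end, counting both.
900 = 7 × 128 + 4, so there are 128 full weeks plus 4 extra days.
Each full week contributes 4 days from the set (Tue, Wed, Fri, Sat): 128 × 4 = 512.
The 4 extra days are Sat, Sun, Mon, Tue — 2 of them qualify.
Total: 512 + 2 = 514.

514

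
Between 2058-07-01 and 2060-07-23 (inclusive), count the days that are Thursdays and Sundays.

2058-07-01 is a Monday.
From 2058-07-01 to 2060-07-23 is 754 days inclusive.
754 = 7 × 107 + 5, so there are 107 full weeks plus 5 extra days.
Each full week contributes 2 days from the set (Thu, Sun): 107 × 2 = 214.
The 5 extra days are Monday, Tuesday, Wednesday, Thursday, Friday — 1 of them qualifies.
Total: 214 + 1 = 215.

215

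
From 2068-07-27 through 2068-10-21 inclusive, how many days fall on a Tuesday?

12

2068-07-27 is a Friday.
That's 87 days from start to end, counting both.
87 = 7 × 12 + 3, so there are 12 full weeks plus 3 extra days.
Each full week contributes one Tuesday: 12 so far.
The 3 extra days are Friday, Saturday, Sunday — none qualify.
Total: 12 + 0 = 12.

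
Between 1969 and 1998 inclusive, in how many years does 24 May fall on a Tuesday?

4

Day of week of May 24 in each year:
1969: Sat, 1970: Sun, 1971: Mon, 1972: Wed, 1973: Thu, 1974: Fri, 1975: Sat, 1976: Mon, 1977: Tue ✓, 1978: Wed, 1979: Thu, 1980: Sat, 1981: Sun, 1982: Mon, 1983: Tue ✓, 1984: Thu, 1985: Fri, 1986: Sat, 1987: Sun, 1988: Tue ✓, 1989: Wed, 1990: Thu, 1991: Fri, 1992: Sun, 1993: Mon, 1994: Tue ✓, 1995: Wed, 1996: Fri, 1997: Sat, 1998: Sun
Tuesdays: 1977, 1983, 1988, 1994.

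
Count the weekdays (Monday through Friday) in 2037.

1 January 2037 is a Thursday.
The range spans 365 days (inclusive of both endpoints).
365 = 7 × 52 + 1, so there are 52 full weeks plus 1 extra day.
Each full week contributes 5 weekdays (Mon–Fri): 52 × 5 = 260.
The 1 extra day is Thu — 1 of them qualifies.
Total: 260 + 1 = 261.

261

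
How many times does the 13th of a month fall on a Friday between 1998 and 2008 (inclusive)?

18

Friday-the-13ths by year:
1998: Feb, Mar, Nov
1999: Aug
2000: Oct
2001: Apr, Jul
2002: Sep, Dec
2003: Jun
2004: Feb, Aug
2005: May
2006: Jan, Oct
2007: Apr, Jul
2008: Jun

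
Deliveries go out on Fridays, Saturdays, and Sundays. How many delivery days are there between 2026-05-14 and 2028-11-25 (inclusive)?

2026-05-14 is a Thursday.
From 2026-05-14 to 2028-11-25 is 927 days inclusive.
927 = 7 × 132 + 3, so there are 132 full weeks plus 3 extra days.
Each full week contributes 3 days from the set (Fri, Sat, Sun): 132 × 3 = 396.
The 3 extra days are Thursday, Friday, Saturday — 2 of them qualify.
Total: 396 + 2 = 398.

398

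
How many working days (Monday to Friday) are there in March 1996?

March 1, 1996 is a Friday.
The range spans 31 days (inclusive of both endpoints).
31 = 7 × 4 + 3, so there are 4 full weeks plus 3 extra days.
Each full week contributes 5 weekdays (Mon–Fri): 4 × 5 = 20.
The 3 extra days are Friday, Saturday, Sunday — 1 of them qualifies.
Total: 20 + 1 = 21.

21 weekdays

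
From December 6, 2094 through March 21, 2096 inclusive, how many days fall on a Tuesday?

December 6, 2094 is a Monday.
The range spans 472 days (inclusive of both endpoints).
472 = 7 × 67 + 3, so there are 67 full weeks plus 3 extra days.
Each full week contributes one Tuesday: 67 so far.
The 3 extra days are Monday, Tuesday, Wednesday — 1 of them qualifies.
Total: 67 + 1 = 68.

68 Tuesdays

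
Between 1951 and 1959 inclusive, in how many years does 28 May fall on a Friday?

Day of week of May 28 in each year:
1951: Mon, 1952: Wed, 1953: Thu, 1954: Fri ✓, 1955: Sat, 1956: Mon, 1957: Tue, 1958: Wed, 1959: Thu
Fridays: 1954.

1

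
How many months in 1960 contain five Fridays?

5

A month has five Fridays exactly when Friday falls within its first (length − 28) days.
Jan: 31 days, starts Fri → 5 of Fri, Sat, Sun ✓
Feb: 29 days, starts Mon → 5 of Mon
Mar: 31 days, starts Tue → 5 of Tue, Wed, Thu
Apr: 30 days, starts Fri → 5 of Fri, Sat ✓
May: 31 days, starts Sun → 5 of Sun, Mon, Tue
Jun: 30 days, starts Wed → 5 of Wed, Thu
Jul: 31 days, starts Fri → 5 of Fri, Sat, Sun ✓
Aug: 31 days, starts Mon → 5 of Mon, Tue, Wed
Sep: 30 days, starts Thu → 5 of Thu, Fri ✓
Oct: 31 days, starts Sat → 5 of Sat, Sun, Mon
Nov: 30 days, starts Tue → 5 of Tue, Wed
Dec: 31 days, starts Thu → 5 of Thu, Fri, Sat ✓
Months with five Fridays: Jan, Apr, Jul, Sep, Dec.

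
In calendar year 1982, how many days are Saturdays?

52

January 1, 1982 is a Friday.
The range spans 365 days (inclusive of both endpoints).
365 = 7 × 52 + 1, so there are 52 full weeks plus 1 extra day.
Each full week contributes one Saturday: 52 so far.
The 1 extra day is Friday — none qualify.
Total: 52 + 0 = 52.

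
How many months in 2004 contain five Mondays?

A month has five Mondays exactly when Monday falls within its first (length − 28) days.
Jan: 31 days, starts Thu → 5 of Thu, Fri, Sat
Feb: 29 days, starts Sun → 5 of Sun
Mar: 31 days, starts Mon → 5 of Mon, Tue, Wed ✓
Apr: 30 days, starts Thu → 5 of Thu, Fri
May: 31 days, starts Sat → 5 of Sat, Sun, Mon ✓
Jun: 30 days, starts Tue → 5 of Tue, Wed
Jul: 31 days, starts Thu → 5 of Thu, Fri, Sat
Aug: 31 days, starts Sun → 5 of Sun, Mon, Tue ✓
Sep: 30 days, starts Wed → 5 of Wed, Thu
Oct: 31 days, starts Fri → 5 of Fri, Sat, Sun
Nov: 30 days, starts Mon → 5 of Mon, Tue ✓
Dec: 31 days, starts Wed → 5 of Wed, Thu, Fri
Months with five Mondays: Mar, May, Aug, Nov.

4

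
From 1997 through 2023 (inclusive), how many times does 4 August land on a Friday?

4

Day of week of August 4 in each year:
1997: Mon, 1998: Tue, 1999: Wed, 2000: Fri ✓, 2001: Sat, 2002: Sun, 2003: Mon, 2004: Wed, 2005: Thu, 2006: Fri ✓, 2007: Sat, 2008: Mon, 2009: Tue, 2010: Wed, 2011: Thu, 2012: Sat, 2013: Sun, 2014: Mon, 2015: Tue, 2016: Thu, 2017: Fri ✓, 2018: Sat, 2019: Sun, 2020: Tue, 2021: Wed, 2022: Thu, 2023: Fri ✓
Fridays: 2000, 2006, 2017, 2023.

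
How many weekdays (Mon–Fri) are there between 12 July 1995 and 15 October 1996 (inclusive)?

330 weekdays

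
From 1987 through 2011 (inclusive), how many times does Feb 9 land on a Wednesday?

4

Day of week of February 9 in each year:
1987: Mon, 1988: Tue, 1989: Thu, 1990: Fri, 1991: Sat, 1992: Sun, 1993: Tue, 1994: Wed ✓, 1995: Thu, 1996: Fri, 1997: Sun, 1998: Mon, 1999: Tue, 2000: Wed ✓, 2001: Fri, 2002: Sat, 2003: Sun, 2004: Mon, 2005: Wed ✓, 2006: Thu, 2007: Fri, 2008: Sat, 2009: Mon, 2010: Tue, 2011: Wed ✓
Wednesdays: 1994, 2000, 2005, 2011.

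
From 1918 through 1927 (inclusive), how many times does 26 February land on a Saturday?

Day of week of February 26 in each year:
1918: Tue, 1919: Wed, 1920: Thu, 1921: Sat ✓, 1922: Sun, 1923: Mon, 1924: Tue, 1925: Thu, 1926: Fri, 1927: Sat ✓
Saturdays: 1921, 1927.

2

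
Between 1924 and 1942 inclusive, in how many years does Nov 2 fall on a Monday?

Day of week of November 2 in each year:
1924: Sun, 1925: Mon ✓, 1926: Tue, 1927: Wed, 1928: Fri, 1929: Sat, 1930: Sun, 1931: Mon ✓, 1932: Wed, 1933: Thu, 1934: Fri, 1935: Sat, 1936: Mon ✓, 1937: Tue, 1938: Wed, 1939: Thu, 1940: Sat, 1941: Sun, 1942: Mon ✓
Mondays: 1925, 1931, 1936, 1942.

4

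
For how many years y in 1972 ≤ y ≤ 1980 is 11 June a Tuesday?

1

Day of week of June 11 in each year:
1972: Sun, 1973: Mon, 1974: Tue ✓, 1975: Wed, 1976: Fri, 1977: Sat, 1978: Sun, 1979: Mon, 1980: Wed
Tuesdays: 1974.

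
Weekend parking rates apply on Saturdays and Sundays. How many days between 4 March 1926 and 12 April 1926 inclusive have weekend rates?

4 March 1926 is a Thursday.
From 4 March 1926 to 12 April 1926 is 40 days inclusive.
40 = 7 × 5 + 5, so there are 5 full weeks plus 5 extra days.
Each full week contributes 2 weekend days (Sat, Sun): 5 × 2 = 10.
The 5 extra days are Thu, Fri, Sat, Sun, Mon — 2 of them qualify.
Total: 10 + 2 = 12.

12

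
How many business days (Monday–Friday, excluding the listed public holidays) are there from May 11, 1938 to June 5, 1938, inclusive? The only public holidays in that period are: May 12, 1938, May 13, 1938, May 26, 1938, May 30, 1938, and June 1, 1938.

May 11, 1938 is a Wednesday.
That's 26 days from start to end, counting both.
26 = 7 × 3 + 5, so there are 3 full weeks plus 5 extra days.
Each full week contributes 5 weekdays (Mon–Fri): 3 × 5 = 15.
The 5 extra days are Wednesday, Thursday, Friday, Saturday, Sunday — 3 of them qualify.
Total: 15 + 3 = 18.
Holidays: May 12, 1938 (Thu); May 13, 1938 (Fri); May 26, 1938 (Thu); May 30, 1938 (Mon); June 1, 1938 (Wed).
All 5 holidays fall on weekdays, so subtract 5.
Business days: 18 − 5 = 13.

13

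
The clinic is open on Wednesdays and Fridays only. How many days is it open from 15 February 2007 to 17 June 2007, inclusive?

35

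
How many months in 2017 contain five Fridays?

A month has five Fridays exactly when Friday falls within its first (length − 28) days.
Jan: 31 days, starts Sun → 5 of Sun, Mon, Tue
Feb: 28 days, starts Wed → 5 of (none)
Mar: 31 days, starts Wed → 5 of Wed, Thu, Fri ✓
Apr: 30 days, starts Sat → 5 of Sat, Sun
May: 31 days, starts Mon → 5 of Mon, Tue, Wed
Jun: 30 days, starts Thu → 5 of Thu, Fri ✓
Jul: 31 days, starts Sat → 5 of Sat, Sun, Mon
Aug: 31 days, starts Tue → 5 of Tue, Wed, Thu
Sep: 30 days, starts Fri → 5 of Fri, Sat ✓
Oct: 31 days, starts Sun → 5 of Sun, Mon, Tue
Nov: 30 days, starts Wed → 5 of Wed, Thu
Dec: 31 days, starts Fri → 5 of Fri, Sat, Sun ✓
Months with five Fridays: Mar, Jun, Sep, Dec.

4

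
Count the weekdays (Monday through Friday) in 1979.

Jan 1, 1979 is a Monday.
From Jan 1, 1979 to Dec 31, 1979 is 365 days inclusive.
365 = 7 × 52 + 1, so there are 52 full weeks plus 1 extra day.
Each full week contributes 5 weekdays (Mon–Fri): 52 × 5 = 260.
The 1 extra day is Monday — 1 of them qualifies.
Total: 260 + 1 = 261.

261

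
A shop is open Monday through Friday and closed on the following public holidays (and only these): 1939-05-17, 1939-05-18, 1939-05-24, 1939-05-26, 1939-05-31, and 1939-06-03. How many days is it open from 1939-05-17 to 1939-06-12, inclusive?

1939-05-17 is a Wednesday.
The range spans 27 days (inclusive of both endpoints).
27 = 7 × 3 + 6, so there are 3 full weeks plus 6 extra days.
Each full week contributes 5 weekdays (Mon–Fri): 3 × 5 = 15.
The 6 extra days are Wed, Thu, Fri, Sat, Sun, Mon — 4 of them qualify.
Total: 15 + 4 = 19.
Holidays: 1939-05-17 (Wed); 1939-05-18 (Thu); 1939-05-24 (Wed); 1939-05-26 (Fri); 1939-05-31 (Wed); 1939-06-03 (Sat).
5 of the 6 holidays fall on weekdays; the rest are weekends and were already excluded.
Business days: 19 − 5 = 14.

14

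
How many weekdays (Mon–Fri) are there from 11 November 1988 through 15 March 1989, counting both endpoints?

11 November 1988 is a Friday.
The range spans 125 days (inclusive of both endpoints).
125 = 7 × 17 + 6, so there are 17 full weeks plus 6 extra days.
Each full week contributes 5 weekdays (Mon–Fri): 17 × 5 = 85.
The 6 extra days are Friday, Saturday, Sunday, Monday, Tuesday, Wednesday — 4 of them qualify.
Total: 85 + 4 = 89.

89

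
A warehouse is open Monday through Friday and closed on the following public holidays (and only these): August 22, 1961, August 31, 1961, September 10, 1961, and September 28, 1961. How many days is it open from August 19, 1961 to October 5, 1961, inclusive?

August 19, 1961 is a Saturday.
That's 48 days from start to end, counting both.
48 = 7 × 6 + 6, so there are 6 full weeks plus 6 extra days.
Each full week contributes 5 weekdays (Mon–Fri): 6 × 5 = 30.
The 6 extra days are Saturday, Sunday, Monday, Tuesday, Wednesday, Thursday — 4 of them qualify.
Total: 30 + 4 = 34.
Holidays: August 22, 1961 (Tue); August 31, 1961 (Thu); September 10, 1961 (Sun); September 28, 1961 (Thu).
3 of the 4 holidays fall on weekdays; the rest are weekends and were already excluded.
Business days: 34 − 3 = 31.

31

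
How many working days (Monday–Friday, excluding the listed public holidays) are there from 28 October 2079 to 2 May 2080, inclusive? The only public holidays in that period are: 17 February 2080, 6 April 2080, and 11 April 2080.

133 working days

28 October 2079 is a Saturday.
From 28 October 2079 to 2 May 2080 is 188 days inclusive.
188 = 7 × 26 + 6, so there are 26 full weeks plus 6 extra days.
Each full week contributes 5 weekdays (Mon–Fri): 26 × 5 = 130.
The 6 extra days are Saturday, Sunday, Monday, Tuesday, Wednesday, Thursday — 4 of them qualify.
Total: 130 + 4 = 134.
Holidays: 17 February 2080 (Sat); 6 April 2080 (Sat); 11 April 2080 (Thu).
1 of the 3 holidays fall on weekdays; the rest are weekends and were already excluded.
Business days: 134 − 1 = 133.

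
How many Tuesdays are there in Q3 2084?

13

July 1, 2084 is a Saturday.
From July 1, 2084 to September 30, 2084 is 92 days inclusive.
92 = 7 × 13 + 1, so there are 13 full weeks plus 1 extra day.
Each full week contributes one Tuesday: 13 so far.
The 1 extra day is Saturday — none qualify.
Total: 13 + 0 = 13.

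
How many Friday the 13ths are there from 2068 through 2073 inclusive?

12

Friday-the-13ths by year:
2068: Jan, Apr, Jul
2069: Sep, Dec
2070: Jun
2071: Feb, Mar, Nov
2072: May
2073: Jan, Oct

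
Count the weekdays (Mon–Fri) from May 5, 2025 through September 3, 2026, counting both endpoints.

349

May 5, 2025 is a Monday.
From May 5, 2025 to September 3, 2026 is 487 days inclusive.
487 = 7 × 69 + 4, so there are 69 full weeks plus 4 extra days.
Each full week contributes 5 weekdays (Mon–Fri): 69 × 5 = 345.
The 4 extra days are Mon, Tue, Wed, Thu — 4 of them qualify.
Total: 345 + 4 = 349.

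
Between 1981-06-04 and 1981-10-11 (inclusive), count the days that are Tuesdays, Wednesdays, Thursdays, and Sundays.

74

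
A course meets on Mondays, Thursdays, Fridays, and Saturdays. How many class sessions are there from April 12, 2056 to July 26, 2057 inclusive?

April 12, 2056 is a Wednesday.
That's 471 days from start to end, counting both.
471 = 7 × 67 + 2, so there are 67 full weeks plus 2 extra days.
Each full week contributes 4 days from the set (Mon, Thu, Fri, Sat): 67 × 4 = 268.
The 2 extra days are Wednesday, Thursday — 1 of them qualifies.
Total: 268 + 1 = 269.

269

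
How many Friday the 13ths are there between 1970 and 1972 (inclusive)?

5

Friday-the-13ths by year:
1970: Feb, Mar, Nov
1971: Aug
1972: Oct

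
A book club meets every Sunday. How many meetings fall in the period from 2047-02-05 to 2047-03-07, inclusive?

2047-02-05 is a Tuesday.
That's 31 days from start to end, counting both.
31 = 7 × 4 + 3, so there are 4 full weeks plus 3 extra days.
Each full week contributes one Sunday: 4 so far.
The 3 extra days are Tuesday, Wednesday, Thursday — none qualify.
Total: 4 + 0 = 4.

4 Sundays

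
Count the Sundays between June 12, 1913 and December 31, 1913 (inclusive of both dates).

June 12, 1913 is a Thursday.
The range spans 203 days (inclusive of both endpoints).
203 = 7 × 29, so the span is exactly 29 full weeks.
Each full week contributes one Sunday: 29 so far.

29 Sundays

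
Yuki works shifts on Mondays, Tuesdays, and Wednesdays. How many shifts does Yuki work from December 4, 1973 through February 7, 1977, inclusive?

December 4, 1973 is a Tuesday.
That's 1162 days from start to end, counting both.
1162 = 7 × 166, so the span is exactly 166 full weeks.
Each full week contributes 3 days from the set (Mon, Tue, Wed): 166 × 3 = 498.
Total: 498.

498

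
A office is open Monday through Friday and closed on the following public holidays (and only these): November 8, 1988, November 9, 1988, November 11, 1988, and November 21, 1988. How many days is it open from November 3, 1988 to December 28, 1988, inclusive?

November 3, 1988 is a Thursday.
That's 56 days from start to end, counting both.
56 = 7 × 8, so the span is exactly 8 full weeks.
Each full week contributes 5 weekdays (Mon–Fri): 8 × 5 = 40.
Holidays: November 8, 1988 (Tue); November 9, 1988 (Wed); November 11, 1988 (Fri); November 21, 1988 (Mon).
All 4 holidays fall on weekdays, so subtract 4.
Business days: 40 − 4 = 36.

36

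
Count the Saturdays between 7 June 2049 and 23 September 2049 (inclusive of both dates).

7 June 2049 is a Monday.
From 7 June 2049 to 23 September 2049 is 109 days inclusive.
109 = 7 × 15 + 4, so there are 15 full weeks plus 4 extra days.
Each full week contributes one Saturday: 15 so far.
The 4 extra days are Monday, Tuesday, Wednesday, Thursday — none qualify.
Total: 15 + 0 = 15.

15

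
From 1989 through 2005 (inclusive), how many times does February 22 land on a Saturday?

3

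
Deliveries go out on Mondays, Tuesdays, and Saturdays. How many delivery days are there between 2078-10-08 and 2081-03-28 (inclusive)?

2078-10-08 is a Saturday.
The range spans 903 days (inclusive of both endpoints).
903 = 7 × 129, so the span is exactly 129 full weeks.
Each full week contributes 3 days from the set (Mon, Tue, Sat): 129 × 3 = 387.
Total: 387.

387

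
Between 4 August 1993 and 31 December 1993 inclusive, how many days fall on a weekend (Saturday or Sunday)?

42

4 August 1993 is a Wednesday.
From 4 August 1993 to 31 December 1993 is 150 days inclusive.
150 = 7 × 21 + 3, so there are 21 full weeks plus 3 extra days.
Each full week contributes 2 weekend days (Sat, Sun): 21 × 2 = 42.
The 3 extra days are Wed, Thu, Fri — none qualify.
Total: 42 + 0 = 42.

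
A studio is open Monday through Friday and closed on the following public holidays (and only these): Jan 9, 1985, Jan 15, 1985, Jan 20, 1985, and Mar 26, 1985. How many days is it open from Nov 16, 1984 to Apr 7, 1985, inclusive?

98

Nov 16, 1984 is a Friday.
From Nov 16, 1984 to Apr 7, 1985 is 143 days inclusive.
143 = 7 × 20 + 3, so there are 20 full weeks plus 3 extra days.
Each full week contributes 5 weekdays (Mon–Fri): 20 × 5 = 100.
The 3 extra days are Friday, Saturday, Sunday — 1 of them qualifies.
Total: 100 + 1 = 101.
Holidays: Jan 9, 1985 (Wed); Jan 15, 1985 (Tue); Jan 20, 1985 (Sun); Mar 26, 1985 (Tue).
3 of the 4 holidays fall on weekdays; the rest are weekends and were already excluded.
Business days: 101 − 3 = 98.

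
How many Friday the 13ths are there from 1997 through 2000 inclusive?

Friday-the-13ths by year:
1997: Jun
1998: Feb, Mar, Nov
1999: Aug
2000: Oct

6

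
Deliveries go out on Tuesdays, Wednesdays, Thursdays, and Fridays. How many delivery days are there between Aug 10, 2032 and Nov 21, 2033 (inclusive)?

Aug 10, 2032 is a Tuesday.
The range spans 469 days (inclusive of both endpoints).
469 = 7 × 67, so the span is exactly 67 full weeks.
Each full week contributes 4 days from the set (Tue, Wed, Thu, Fri): 67 × 4 = 268.
Total: 268.

268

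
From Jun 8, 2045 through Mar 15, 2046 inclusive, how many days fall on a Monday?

40 Mondays

Jun 8, 2045 is a Thursday.
From Jun 8, 2045 to Mar 15, 2046 is 281 days inclusive.
281 = 7 × 40 + 1, so there are 40 full weeks plus 1 extra day.
Each full week contributes one Monday: 40 so far.
The 1 extra day is Thursday — none qualify.
Total: 40 + 0 = 40.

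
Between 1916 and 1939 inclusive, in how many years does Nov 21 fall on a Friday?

Day of week of November 21 in each year:
1916: Tue, 1917: Wed, 1918: Thu, 1919: Fri ✓, 1920: Sun, 1921: Mon, 1922: Tue, 1923: Wed, 1924: Fri ✓, 1925: Sat, 1926: Sun, 1927: Mon, 1928: Wed, 1929: Thu, 1930: Fri ✓, 1931: Sat, 1932: Mon, 1933: Tue, 1934: Wed, 1935: Thu, 1936: Sat, 1937: Sun, 1938: Mon, 1939: Tue
Fridays: 1919, 1924, 1930.

3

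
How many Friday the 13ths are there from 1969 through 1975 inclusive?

Friday-the-13ths by year:
1969: Jun
1970: Feb, Mar, Nov
1971: Aug
1972: Oct
1973: Apr, Jul
1974: Sep, Dec
1975: Jun

11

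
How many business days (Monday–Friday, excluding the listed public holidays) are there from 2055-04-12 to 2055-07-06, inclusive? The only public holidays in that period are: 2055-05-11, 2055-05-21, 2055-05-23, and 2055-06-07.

2055-04-12 is a Monday.
The range spans 86 days (inclusive of both endpoints).
86 = 7 × 12 + 2, so there are 12 full weeks plus 2 extra days.
Each full week contributes 5 weekdays (Mon–Fri): 12 × 5 = 60.
The 2 extra days are Mon, Tue — 2 of them qualify.
Total: 60 + 2 = 62.
Holidays: 2055-05-11 (Tue); 2055-05-21 (Fri); 2055-05-23 (Sun); 2055-06-07 (Mon).
3 of the 4 holidays fall on weekdays; the rest are weekends and were already excluded.
Business days: 62 − 3 = 59.

59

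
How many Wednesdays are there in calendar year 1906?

52

Jan 1, 1906 is a Monday.
The range spans 365 days (inclusive of both endpoints).
365 = 7 × 52 + 1, so there are 52 full weeks plus 1 extra day.
Each full week contributes one Wednesday: 52 so far.
The 1 extra day is Monday — none qualify.
Total: 52 + 0 = 52.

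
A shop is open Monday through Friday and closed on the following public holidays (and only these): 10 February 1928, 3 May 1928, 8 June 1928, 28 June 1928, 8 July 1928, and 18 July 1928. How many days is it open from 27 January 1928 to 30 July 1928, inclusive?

127 working days

27 January 1928 is a Friday.
From 27 January 1928 to 30 July 1928 is 186 days inclusive.
186 = 7 × 26 + 4, so there are 26 full weeks plus 4 extra days.
Each full week contributes 5 weekdays (Mon–Fri): 26 × 5 = 130.
The 4 extra days are Friday, Saturday, Sunday, Monday — 2 of them qualify.
Total: 130 + 2 = 132.
Holidays: 10 February 1928 (Fri); 3 May 1928 (Thu); 8 June 1928 (Fri); 28 June 1928 (Thu); 8 July 1928 (Sun); 18 July 1928 (Wed).
5 of the 6 holidays fall on weekdays; the rest are weekends and were already excluded.
Business days: 132 − 5 = 127.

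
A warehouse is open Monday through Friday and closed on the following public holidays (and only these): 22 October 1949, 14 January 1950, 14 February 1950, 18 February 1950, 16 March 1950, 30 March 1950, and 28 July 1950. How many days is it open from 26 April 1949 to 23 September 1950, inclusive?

26 April 1949 is a Tuesday.
From 26 April 1949 to 23 September 1950 is 516 days inclusive.
516 = 7 × 73 + 5, so there are 73 full weeks plus 5 extra days.
Each full week contributes 5 weekdays (Mon–Fri): 73 × 5 = 365.
The 5 extra days are Tue, Wed, Thu, Fri, Sat — 4 of them qualify.
Total: 365 + 4 = 369.
Holidays: 22 October 1949 (Sat); 14 January 1950 (Sat); 14 February 1950 (Tue); 18 February 1950 (Sat); 16 March 1950 (Thu); 30 March 1950 (Thu); 28 July 1950 (Fri).
4 of the 7 holidays fall on weekdays; the rest are weekends and were already excluded.
Business days: 369 − 4 = 365.

365 working days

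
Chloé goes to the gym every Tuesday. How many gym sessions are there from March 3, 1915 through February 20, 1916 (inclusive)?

50 Tuesdays

March 3, 1915 is a Wednesday.
That's 355 days from start to end, counting both.
355 = 7 × 50 + 5, so there are 50 full weeks plus 5 extra days.
Each full week contributes one Tuesday: 50 so far.
The 5 extra days are Wednesday, Thursday, Friday, Saturday, Sunday — none qualify.
Total: 50 + 0 = 50.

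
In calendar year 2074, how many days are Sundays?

Jan 1, 2074 is a Monday.
That's 365 days from start to end, counting both.
365 = 7 × 52 + 1, so there are 52 full weeks plus 1 extra day.
Each full week contributes one Sunday: 52 so far.
The 1 extra day is Mon — none qualify.
Total: 52 + 0 = 52.

52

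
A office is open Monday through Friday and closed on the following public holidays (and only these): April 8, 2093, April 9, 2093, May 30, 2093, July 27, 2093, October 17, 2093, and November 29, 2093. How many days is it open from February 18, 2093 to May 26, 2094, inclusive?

328 working days

February 18, 2093 is a Wednesday.
From February 18, 2093 to May 26, 2094 is 463 days inclusive.
463 = 7 × 66 + 1, so there are 66 full weeks plus 1 extra day.
Each full week contributes 5 weekdays (Mon–Fri): 66 × 5 = 330.
The 1 extra day is Wednesday — 1 of them qualifies.
Total: 330 + 1 = 331.
Holidays: April 8, 2093 (Wed); April 9, 2093 (Thu); May 30, 2093 (Sat); July 27, 2093 (Mon); October 17, 2093 (Sat); November 29, 2093 (Sun).
3 of the 6 holidays fall on weekdays; the rest are weekends and were already excluded.
Business days: 331 − 3 = 328.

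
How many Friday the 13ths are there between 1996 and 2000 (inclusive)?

8

Friday-the-13ths by year:
1996: Sep, Dec
1997: Jun
1998: Feb, Mar, Nov
1999: Aug
2000: Oct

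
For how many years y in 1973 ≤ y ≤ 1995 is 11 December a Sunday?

4

Day of week of December 11 in each year:
1973: Tue, 1974: Wed, 1975: Thu, 1976: Sat, 1977: Sun ✓, 1978: Mon, 1979: Tue, 1980: Thu, 1981: Fri, 1982: Sat, 1983: Sun ✓, 1984: Tue, 1985: Wed, 1986: Thu, 1987: Fri, 1988: Sun ✓, 1989: Mon, 1990: Tue, 1991: Wed, 1992: Fri, 1993: Sat, 1994: Sun ✓, 1995: Mon
Sundays: 1977, 1983, 1988, 1994.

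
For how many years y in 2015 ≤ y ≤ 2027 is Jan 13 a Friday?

2

Day of week of January 13 in each year:
2015: Tue, 2016: Wed, 2017: Fri ✓, 2018: Sat, 2019: Sun, 2020: Mon, 2021: Wed, 2022: Thu, 2023: Fri ✓, 2024: Sat, 2025: Mon, 2026: Tue, 2027: Wed
Fridays: 2017, 2023.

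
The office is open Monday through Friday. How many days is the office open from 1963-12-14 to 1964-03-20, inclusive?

70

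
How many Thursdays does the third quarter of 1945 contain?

1 July 1945 is a Sunday.
From 1 July 1945 to 30 September 1945 is 92 days inclusive.
92 = 7 × 13 + 1, so there are 13 full weeks plus 1 extra day.
Each full week contributes one Thursday: 13 so far.
The 1 extra day is Sun — none qualify.
Total: 13 + 0 = 13.

13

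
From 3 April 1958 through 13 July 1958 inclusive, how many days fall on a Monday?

14 Mondays

3 April 1958 is a Thursday.
That's 102 days from start to end, counting both.
102 = 7 × 14 + 4, so there are 14 full weeks plus 4 extra days.
Each full week contributes one Monday: 14 so far.
The 4 extra days are Thursday, Friday, Saturday, Sunday — none qualify.
Total: 14 + 0 = 14.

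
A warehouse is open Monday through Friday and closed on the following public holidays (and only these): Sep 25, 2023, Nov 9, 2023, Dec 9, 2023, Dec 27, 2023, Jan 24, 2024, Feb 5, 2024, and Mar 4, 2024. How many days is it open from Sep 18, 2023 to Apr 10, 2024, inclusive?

Sep 18, 2023 is a Monday.
From Sep 18, 2023 to Apr 10, 2024 is 206 days inclusive.
206 = 7 × 29 + 3, so there are 29 full weeks plus 3 extra days.
Each full week contributes 5 weekdays (Mon–Fri): 29 × 5 = 145.
The 3 extra days are Monday, Tuesday, Wednesday — 3 of them qualify.
Total: 145 + 3 = 148.
Holidays: Sep 25, 2023 (Mon); Nov 9, 2023 (Thu); Dec 9, 2023 (Sat); Dec 27, 2023 (Wed); Jan 24, 2024 (Wed); Feb 5, 2024 (Mon); Mar 4, 2024 (Mon).
6 of the 7 holidays fall on weekdays; the rest are weekends and were already excluded.
Business days: 148 − 6 = 142.

142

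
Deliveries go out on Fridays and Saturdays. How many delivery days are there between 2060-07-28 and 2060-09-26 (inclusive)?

2060-07-28 is a Wednesday.
From 2060-07-28 to 2060-09-26 is 61 days inclusive.
61 = 7 × 8 + 5, so there are 8 full weeks plus 5 extra days.
Each full week contributes 2 days from the set (Fri, Sat): 8 × 2 = 16.
The 5 extra days are Wed, Thu, Fri, Sat, Sun — 2 of them qualify.
Total: 16 + 2 = 18.

18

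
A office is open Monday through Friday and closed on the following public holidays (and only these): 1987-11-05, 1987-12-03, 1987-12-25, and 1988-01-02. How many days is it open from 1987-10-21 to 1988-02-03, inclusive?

73

1987-10-21 is a Wednesday.
The range spans 106 days (inclusive of both endpoints).
106 = 7 × 15 + 1, so there are 15 full weeks plus 1 extra day.
Each full week contributes 5 weekdays (Mon–Fri): 15 × 5 = 75.
The 1 extra day is Wednesday — 1 of them qualifies.
Total: 75 + 1 = 76.
Holidays: 1987-11-05 (Thu); 1987-12-03 (Thu); 1987-12-25 (Fri); 1988-01-02 (Sat).
3 of the 4 holidays fall on weekdays; the rest are weekends and were already excluded.
Business days: 76 − 3 = 73.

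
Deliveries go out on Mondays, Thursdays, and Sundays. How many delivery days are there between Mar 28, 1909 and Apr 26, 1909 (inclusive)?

Mar 28, 1909 is a Sunday.
That's 30 days from start to end, counting both.
30 = 7 × 4 + 2, so there are 4 full weeks plus 2 extra days.
Each full week contributes 3 days from the set (Mon, Thu, Sun): 4 × 3 = 12.
The 2 extra days are Sunday, Monday — 2 of them qualify.
Total: 12 + 2 = 14.

14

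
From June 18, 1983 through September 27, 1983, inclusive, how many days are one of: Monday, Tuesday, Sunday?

June 18, 1983 is a Saturday.
The range spans 102 days (inclusive of both endpoints).
102 = 7 × 14 + 4, so there are 14 full weeks plus 4 extra days.
Each full week contributes 3 days from the set (Mon, Tue, Sun): 14 × 3 = 42.
The 4 extra days are Saturday, Sunday, Monday, Tuesday — 3 of them qualify.
Total: 42 + 3 = 45.

45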